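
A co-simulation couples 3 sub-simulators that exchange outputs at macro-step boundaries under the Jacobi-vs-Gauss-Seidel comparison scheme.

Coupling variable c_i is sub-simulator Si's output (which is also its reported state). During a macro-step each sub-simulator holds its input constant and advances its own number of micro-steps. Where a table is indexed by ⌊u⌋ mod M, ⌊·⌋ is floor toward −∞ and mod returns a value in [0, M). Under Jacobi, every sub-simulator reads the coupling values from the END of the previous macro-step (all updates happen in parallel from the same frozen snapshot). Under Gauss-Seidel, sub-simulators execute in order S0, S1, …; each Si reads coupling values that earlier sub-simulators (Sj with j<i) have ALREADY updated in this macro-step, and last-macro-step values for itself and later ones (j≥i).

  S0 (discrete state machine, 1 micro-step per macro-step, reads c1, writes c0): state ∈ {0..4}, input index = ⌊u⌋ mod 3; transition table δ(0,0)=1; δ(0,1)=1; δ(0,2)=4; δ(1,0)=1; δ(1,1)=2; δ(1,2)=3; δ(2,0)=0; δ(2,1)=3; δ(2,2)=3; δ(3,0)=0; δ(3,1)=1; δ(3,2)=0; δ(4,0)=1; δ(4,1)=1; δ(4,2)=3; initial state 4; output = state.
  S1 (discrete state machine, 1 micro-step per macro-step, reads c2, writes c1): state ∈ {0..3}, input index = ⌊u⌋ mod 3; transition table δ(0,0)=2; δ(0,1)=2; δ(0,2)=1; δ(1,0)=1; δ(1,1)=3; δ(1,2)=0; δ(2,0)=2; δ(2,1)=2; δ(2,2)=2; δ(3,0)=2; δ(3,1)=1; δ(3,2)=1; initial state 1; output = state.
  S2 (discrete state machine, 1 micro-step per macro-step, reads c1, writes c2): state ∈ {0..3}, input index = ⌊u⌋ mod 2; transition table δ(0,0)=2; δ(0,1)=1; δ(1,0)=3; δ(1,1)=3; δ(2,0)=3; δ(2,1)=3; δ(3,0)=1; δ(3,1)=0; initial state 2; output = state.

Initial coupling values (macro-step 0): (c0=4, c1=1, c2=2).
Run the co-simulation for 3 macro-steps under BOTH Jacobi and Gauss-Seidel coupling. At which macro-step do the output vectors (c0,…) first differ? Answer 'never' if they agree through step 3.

[Jacobi] macro 1: S0 reads c1=1 → after 1×micro: 1; S1 reads c2=2 → after 1×micro: 0; S2 reads c1=1 → after 1×micro: 3 ⇒ (c0=1, c1=0, c2=3)
[Jacobi] macro 2: S0 reads c1=0 → after 1×micro: 1; S1 reads c2=3 → after 1×micro: 2; S2 reads c1=0 → after 1×micro: 1 ⇒ (c0=1, c1=2, c2=1)
[Jacobi] macro 3: S0 reads c1=2 → after 1×micro: 3; S1 reads c2=1 → after 1×micro: 2; S2 reads c1=2 → after 1×micro: 3 ⇒ (c0=3, c1=2, c2=3)
[Gauss-Seidel] macro 1: S0 reads c1=1 → after 1×micro: 1; S1 reads c2=2 → after 1×micro: 0; S2 reads c1=0 → after 1×micro: 3 ⇒ (c0=1, c1=0, c2=3)
[Gauss-Seidel] macro 2: S0 reads c1=0 → after 1×micro: 1; S1 reads c2=3 → after 1×micro: 2; S2 reads c1=2 → after 1×micro: 1 ⇒ (c0=1, c1=2, c2=1)
[Gauss-Seidel] macro 3: S0 reads c1=2 → after 1×micro: 3; S1 reads c2=1 → after 1×micro: 2; S2 reads c1=2 → after 1×micro: 3 ⇒ (c0=3, c1=2, c2=3)

first divergence at macro-step: never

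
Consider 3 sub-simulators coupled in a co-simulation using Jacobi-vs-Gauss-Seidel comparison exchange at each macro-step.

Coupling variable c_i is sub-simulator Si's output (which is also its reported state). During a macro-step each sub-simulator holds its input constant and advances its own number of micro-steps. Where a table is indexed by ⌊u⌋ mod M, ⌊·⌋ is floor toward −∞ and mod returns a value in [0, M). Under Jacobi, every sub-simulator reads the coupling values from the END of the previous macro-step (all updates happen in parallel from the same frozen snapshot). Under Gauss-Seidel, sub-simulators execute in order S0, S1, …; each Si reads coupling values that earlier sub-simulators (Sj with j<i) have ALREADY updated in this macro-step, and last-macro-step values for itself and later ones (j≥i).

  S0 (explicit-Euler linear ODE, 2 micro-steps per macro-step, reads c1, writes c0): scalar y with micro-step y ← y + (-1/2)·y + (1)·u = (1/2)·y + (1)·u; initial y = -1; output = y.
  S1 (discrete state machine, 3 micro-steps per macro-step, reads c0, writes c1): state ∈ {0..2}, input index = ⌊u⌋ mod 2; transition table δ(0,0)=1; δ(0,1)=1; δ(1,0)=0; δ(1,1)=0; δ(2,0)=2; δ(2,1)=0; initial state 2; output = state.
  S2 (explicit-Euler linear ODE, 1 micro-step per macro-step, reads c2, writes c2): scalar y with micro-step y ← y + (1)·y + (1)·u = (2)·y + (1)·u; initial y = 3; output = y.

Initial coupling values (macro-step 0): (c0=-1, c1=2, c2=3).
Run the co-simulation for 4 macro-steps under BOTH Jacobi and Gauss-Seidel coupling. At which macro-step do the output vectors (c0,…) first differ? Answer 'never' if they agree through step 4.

[Jacobi] macro 1: S0 reads c1=2 → after 2×micro: 11/4; S1 reads c0=-1 → after 3×micro: 0; S2 reads c2=3 → after 1×micro: 9 ⇒ (c0=11/4, c1=0, c2=9)
[Jacobi] macro 2: S0 reads c1=0 → after 2×micro: 11/16; S1 reads c0=11/4 → after 3×micro: 1; S2 reads c2=9 → after 1×micro: 27 ⇒ (c0=11/16, c1=1, c2=27)
[Jacobi] macro 3: S0 reads c1=1 → after 2×micro: 107/64; S1 reads c0=11/16 → after 3×micro: 0; S2 reads c2=27 → after 1×micro: 81 ⇒ (c0=107/64, c1=0, c2=81)
[Jacobi] macro 4: S0 reads c1=0 → after 2×micro: 107/256; S1 reads c0=107/64 → after 3×micro: 1; S2 reads c2=81 → after 1×micro: 243 ⇒ (c0=107/256, c1=1, c2=243)
[Gauss-Seidel] macro 1: S0 reads c1=2 → after 2×micro: 11/4; S1 reads c0=11/4 → after 3×micro: 2; S2 reads c2=3 → after 1×micro: 9 ⇒ (c0=11/4, c1=2, c2=9)
[Gauss-Seidel] macro 2: S0 reads c1=2 → after 2×micro: 59/16; S1 reads c0=59/16 → after 3×micro: 0; S2 reads c2=9 → after 1×micro: 27 ⇒ (c0=59/16, c1=0, c2=27)
[Gauss-Seidel] macro 3: S0 reads c1=0 → after 2×micro: 59/64; S1 reads c0=59/64 → after 3×micro: 1; S2 reads c2=27 → after 1×micro: 81 ⇒ (c0=59/64, c1=1, c2=81)
[Gauss-Seidel] macro 4: S0 reads c1=1 → after 2×micro: 443/256; S1 reads c0=443/256 → after 3×micro: 0; S2 reads c2=81 → after 1×micro: 243 ⇒ (c0=443/256, c1=0, c2=243)

first divergence at macro-step: 1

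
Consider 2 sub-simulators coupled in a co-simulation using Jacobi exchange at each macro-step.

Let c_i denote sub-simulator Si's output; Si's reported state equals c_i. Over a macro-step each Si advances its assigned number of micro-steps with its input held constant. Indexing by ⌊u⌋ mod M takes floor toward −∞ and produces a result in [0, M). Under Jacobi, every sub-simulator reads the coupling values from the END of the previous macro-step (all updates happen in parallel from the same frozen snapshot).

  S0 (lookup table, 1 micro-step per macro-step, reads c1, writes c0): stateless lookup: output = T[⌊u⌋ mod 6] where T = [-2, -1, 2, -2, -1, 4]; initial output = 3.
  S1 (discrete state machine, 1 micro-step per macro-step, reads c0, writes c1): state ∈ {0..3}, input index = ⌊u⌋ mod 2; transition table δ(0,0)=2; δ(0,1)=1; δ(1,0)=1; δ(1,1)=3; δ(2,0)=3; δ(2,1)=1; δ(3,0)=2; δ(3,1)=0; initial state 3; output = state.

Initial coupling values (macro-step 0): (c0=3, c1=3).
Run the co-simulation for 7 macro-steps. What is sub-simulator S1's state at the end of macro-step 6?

macro 1: S0 reads c1=3 → after 1×micro: -2; S1 reads c0=3 → after 1×micro: 0 ⇒ (c0=-2, c1=0)
macro 2: S0 reads c1=0 → after 1×micro: -2; S1 reads c0=-2 → after 1×micro: 2 ⇒ (c0=-2, c1=2)
macro 3: S0 reads c1=2 → after 1×micro: 2; S1 reads c0=-2 → after 1×micro: 3 ⇒ (c0=2, c1=3)
macro 4: S0 reads c1=3 → after 1×micro: -2; S1 reads c0=2 → after 1×micro: 2 ⇒ (c0=-2, c1=2)
macro 5: S0 reads c1=2 → after 1×micro: 2; S1 reads c0=-2 → after 1×micro: 3 ⇒ (c0=2, c1=3)
macro 6: S0 reads c1=3 → after 1×micro: -2; S1 reads c0=2 → after 1×micro: 2 ⇒ (c0=-2, c1=2)
macro 7: S0 reads c1=2 → after 1×micro: 2; S1 reads c0=-2 → after 1×micro: 3 ⇒ (c0=2, c1=3)

S1 state at macro-step 6 = 2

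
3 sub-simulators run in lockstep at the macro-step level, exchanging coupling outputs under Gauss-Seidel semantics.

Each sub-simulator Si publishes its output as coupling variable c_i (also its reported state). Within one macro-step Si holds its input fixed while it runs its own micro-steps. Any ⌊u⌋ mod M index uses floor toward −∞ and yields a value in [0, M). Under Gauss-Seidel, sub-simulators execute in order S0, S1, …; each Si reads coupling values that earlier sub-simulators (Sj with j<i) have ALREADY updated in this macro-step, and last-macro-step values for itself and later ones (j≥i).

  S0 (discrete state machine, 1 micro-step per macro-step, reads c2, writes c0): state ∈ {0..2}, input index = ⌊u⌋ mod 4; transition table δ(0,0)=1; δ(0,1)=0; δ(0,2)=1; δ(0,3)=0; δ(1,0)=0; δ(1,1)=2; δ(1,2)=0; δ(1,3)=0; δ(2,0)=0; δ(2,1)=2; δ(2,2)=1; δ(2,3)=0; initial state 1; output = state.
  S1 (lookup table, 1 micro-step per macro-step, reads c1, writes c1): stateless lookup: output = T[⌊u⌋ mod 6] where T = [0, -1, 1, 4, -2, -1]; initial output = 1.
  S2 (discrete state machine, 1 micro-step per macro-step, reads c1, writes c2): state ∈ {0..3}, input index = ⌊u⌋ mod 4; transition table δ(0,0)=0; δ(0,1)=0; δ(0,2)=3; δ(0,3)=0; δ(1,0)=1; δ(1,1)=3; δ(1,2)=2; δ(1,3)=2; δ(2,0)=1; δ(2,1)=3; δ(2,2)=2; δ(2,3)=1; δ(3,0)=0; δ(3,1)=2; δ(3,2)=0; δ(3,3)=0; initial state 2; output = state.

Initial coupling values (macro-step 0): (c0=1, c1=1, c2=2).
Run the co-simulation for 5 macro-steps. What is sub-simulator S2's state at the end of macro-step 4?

S2 state at macro-step 4 = 2

macro 1: S0 reads c2=2 → after 1×micro: 0; S1 reads c1=1 → after 1×micro: -1; S2 reads c1=-1 → after 1×micro: 1 ⇒ (c0=0, c1=-1, c2=1)
macro 2: S0 reads c2=1 → after 1×micro: 0; S1 reads c1=-1 → after 1×micro: -1; S2 reads c1=-1 → after 1×micro: 2 ⇒ (c0=0, c1=-1, c2=2)
macro 3: S0 reads c2=2 → after 1×micro: 1; S1 reads c1=-1 → after 1×micro: -1; S2 reads c1=-1 → after 1×micro: 1 ⇒ (c0=1, c1=-1, c2=1)
macro 4: S0 reads c2=1 → after 1×micro: 2; S1 reads c1=-1 → after 1×micro: -1; S2 reads c1=-1 → after 1×micro: 2 ⇒ (c0=2, c1=-1, c2=2)
macro 5: S0 reads c2=2 → after 1×micro: 1; S1 reads c1=-1 → after 1×micro: -1; S2 reads c1=-1 → after 1×micro: 1 ⇒ (c0=1, c1=-1, c2=1)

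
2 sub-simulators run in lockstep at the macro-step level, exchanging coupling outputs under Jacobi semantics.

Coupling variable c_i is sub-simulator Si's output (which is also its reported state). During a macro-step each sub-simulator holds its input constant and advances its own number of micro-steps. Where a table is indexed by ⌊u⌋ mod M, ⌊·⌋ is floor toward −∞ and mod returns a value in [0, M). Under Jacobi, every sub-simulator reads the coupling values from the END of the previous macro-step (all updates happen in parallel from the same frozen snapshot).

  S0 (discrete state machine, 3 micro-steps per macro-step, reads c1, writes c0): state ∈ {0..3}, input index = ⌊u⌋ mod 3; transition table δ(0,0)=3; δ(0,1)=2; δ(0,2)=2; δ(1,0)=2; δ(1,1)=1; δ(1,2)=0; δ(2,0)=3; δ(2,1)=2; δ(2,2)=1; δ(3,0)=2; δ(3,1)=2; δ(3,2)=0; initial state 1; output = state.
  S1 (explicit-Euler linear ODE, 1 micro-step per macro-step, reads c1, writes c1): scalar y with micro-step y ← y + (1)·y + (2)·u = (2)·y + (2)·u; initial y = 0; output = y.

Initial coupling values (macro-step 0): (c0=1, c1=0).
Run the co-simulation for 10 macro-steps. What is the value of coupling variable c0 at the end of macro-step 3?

macro 1: S0 reads c1=0 → after 3×micro: 2; S1 reads c1=0 → after 1×micro: 0 ⇒ (c0=2, c1=0)
macro 2: S0 reads c1=0 → after 3×micro: 3; S1 reads c1=0 → after 1×micro: 0 ⇒ (c0=3, c1=0)
macro 3: S0 reads c1=0 → after 3×micro: 2; S1 reads c1=0 → after 1×micro: 0 ⇒ (c0=2, c1=0)
macro 4: S0 reads c1=0 → after 3×micro: 3; S1 reads c1=0 → after 1×micro: 0 ⇒ (c0=3, c1=0)
macro 5: S0 reads c1=0 → after 3×micro: 2; S1 reads c1=0 → after 1×micro: 0 ⇒ (c0=2, c1=0)
macro 6: S0 reads c1=0 → after 3×micro: 3; S1 reads c1=0 → after 1×micro: 0 ⇒ (c0=3, c1=0)
macro 7: S0 reads c1=0 → after 3×micro: 2; S1 reads c1=0 → after 1×micro: 0 ⇒ (c0=2, c1=0)
macro 8: S0 reads c1=0 → after 3×micro: 3; S1 reads c1=0 → after 1×micro: 0 ⇒ (c0=3, c1=0)
macro 9: S0 reads c1=0 → after 3×micro: 2; S1 reads c1=0 → after 1×micro: 0 ⇒ (c0=2, c1=0)
macro 10: S0 reads c1=0 → after 3×micro: 3; S1 reads c1=0 → after 1×micro: 0 ⇒ (c0=3, c1=0)

c0 at macro-step 3 = 2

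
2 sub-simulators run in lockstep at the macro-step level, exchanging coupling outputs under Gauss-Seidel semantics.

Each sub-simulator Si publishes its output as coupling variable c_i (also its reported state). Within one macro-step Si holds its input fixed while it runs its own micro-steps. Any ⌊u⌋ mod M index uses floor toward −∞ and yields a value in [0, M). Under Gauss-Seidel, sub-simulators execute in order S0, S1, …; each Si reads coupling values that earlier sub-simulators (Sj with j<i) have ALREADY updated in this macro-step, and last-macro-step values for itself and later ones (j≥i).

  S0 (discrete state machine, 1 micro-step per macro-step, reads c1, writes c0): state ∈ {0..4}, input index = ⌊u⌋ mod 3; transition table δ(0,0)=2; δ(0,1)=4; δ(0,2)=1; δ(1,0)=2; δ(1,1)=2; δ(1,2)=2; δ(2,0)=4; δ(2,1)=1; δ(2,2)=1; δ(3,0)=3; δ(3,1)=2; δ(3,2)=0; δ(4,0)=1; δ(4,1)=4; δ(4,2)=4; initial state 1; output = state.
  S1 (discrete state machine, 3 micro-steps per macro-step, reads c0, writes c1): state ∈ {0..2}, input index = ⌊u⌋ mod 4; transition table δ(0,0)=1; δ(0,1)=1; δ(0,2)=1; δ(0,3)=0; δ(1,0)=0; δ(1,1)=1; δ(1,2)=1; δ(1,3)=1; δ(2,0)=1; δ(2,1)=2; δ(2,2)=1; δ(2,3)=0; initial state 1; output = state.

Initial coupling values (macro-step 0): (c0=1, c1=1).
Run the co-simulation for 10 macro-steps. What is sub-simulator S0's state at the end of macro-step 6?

S0 state at macro-step 6 = 1

macro 1: S0 reads c1=1 → after 1×micro: 2; S1 reads c0=2 → after 3×micro: 1 ⇒ (c0=2, c1=1)
macro 2: S0 reads c1=1 → after 1×micro: 1; S1 reads c0=1 → after 3×micro: 1 ⇒ (c0=1, c1=1)
macro 3: S0 reads c1=1 → after 1×micro: 2; S1 reads c0=2 → after 3×micro: 1 ⇒ (c0=2, c1=1)
macro 4: S0 reads c1=1 → after 1×micro: 1; S1 reads c0=1 → after 3×micro: 1 ⇒ (c0=1, c1=1)
macro 5: S0 reads c1=1 → after 1×micro: 2; S1 reads c0=2 → after 3×micro: 1 ⇒ (c0=2, c1=1)
macro 6: S0 reads c1=1 → after 1×micro: 1; S1 reads c0=1 → after 3×micro: 1 ⇒ (c0=1, c1=1)
macro 7: S0 reads c1=1 → after 1×micro: 2; S1 reads c0=2 → after 3×micro: 1 ⇒ (c0=2, c1=1)
macro 8: S0 reads c1=1 → after 1×micro: 1; S1 reads c0=1 → after 3×micro: 1 ⇒ (c0=1, c1=1)
macro 9: S0 reads c1=1 → after 1×micro: 2; S1 reads c0=2 → after 3×micro: 1 ⇒ (c0=2, c1=1)
macro 10: S0 reads c1=1 → after 1×micro: 1; S1 reads c0=1 → after 3×micro: 1 ⇒ (c0=1, c1=1)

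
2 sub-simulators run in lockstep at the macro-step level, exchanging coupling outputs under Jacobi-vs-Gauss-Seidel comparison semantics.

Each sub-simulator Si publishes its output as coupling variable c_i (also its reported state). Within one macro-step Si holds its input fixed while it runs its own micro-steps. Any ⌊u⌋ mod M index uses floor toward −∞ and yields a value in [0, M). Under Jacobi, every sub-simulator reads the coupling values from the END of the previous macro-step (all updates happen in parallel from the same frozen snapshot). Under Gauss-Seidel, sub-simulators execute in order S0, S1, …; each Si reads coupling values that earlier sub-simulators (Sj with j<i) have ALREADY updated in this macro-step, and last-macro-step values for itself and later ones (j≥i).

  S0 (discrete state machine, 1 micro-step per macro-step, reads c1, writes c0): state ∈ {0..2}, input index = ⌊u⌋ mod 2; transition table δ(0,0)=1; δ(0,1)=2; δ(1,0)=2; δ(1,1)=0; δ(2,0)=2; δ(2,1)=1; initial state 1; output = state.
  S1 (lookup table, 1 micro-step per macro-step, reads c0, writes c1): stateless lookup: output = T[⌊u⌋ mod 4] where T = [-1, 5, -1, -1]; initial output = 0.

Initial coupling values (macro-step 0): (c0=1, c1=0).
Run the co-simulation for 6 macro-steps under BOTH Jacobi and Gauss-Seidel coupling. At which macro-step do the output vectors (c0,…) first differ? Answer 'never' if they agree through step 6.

first divergence at macro-step: 1

[Jacobi] macro 1: S0 reads c1=0 → after 1×micro: 2; S1 reads c0=1 → after 1×micro: 5 ⇒ (c0=2, c1=5)
[Jacobi] macro 2: S0 reads c1=5 → after 1×micro: 1; S1 reads c0=2 → after 1×micro: -1 ⇒ (c0=1, c1=-1)
[Jacobi] macro 3: S0 reads c1=-1 → after 1×micro: 0; S1 reads c0=1 → after 1×micro: 5 ⇒ (c0=0, c1=5)
[Jacobi] macro 4: S0 reads c1=5 → after 1×micro: 2; S1 reads c0=0 → after 1×micro: -1 ⇒ (c0=2, c1=-1)
[Jacobi] macro 5: S0 reads c1=-1 → after 1×micro: 1; S1 reads c0=2 → after 1×micro: -1 ⇒ (c0=1, c1=-1)
[Jacobi] macro 6: S0 reads c1=-1 → after 1×micro: 0; S1 reads c0=1 → after 1×micro: 5 ⇒ (c0=0, c1=5)
[Gauss-Seidel] macro 1: S0 reads c1=0 → after 1×micro: 2; S1 reads c0=2 → after 1×micro: -1 ⇒ (c0=2, c1=-1)
[Gauss-Seidel] macro 2: S0 reads c1=-1 → after 1×micro: 1; S1 reads c0=1 → after 1×micro: 5 ⇒ (c0=1, c1=5)
[Gauss-Seidel] macro 3: S0 reads c1=5 → after 1×micro: 0; S1 reads c0=0 → after 1×micro: -1 ⇒ (c0=0, c1=-1)
[Gauss-Seidel] macro 4: S0 reads c1=-1 → after 1×micro: 2; S1 reads c0=2 → after 1×micro: -1 ⇒ (c0=2, c1=-1)
[Gauss-Seidel] macro 5: S0 reads c1=-1 → after 1×micro: 1; S1 reads c0=1 → after 1×micro: 5 ⇒ (c0=1, c1=5)
[Gauss-Seidel] macro 6: S0 reads c1=5 → after 1×micro: 0; S1 reads c0=0 → after 1×micro: -1 ⇒ (c0=0, c1=-1)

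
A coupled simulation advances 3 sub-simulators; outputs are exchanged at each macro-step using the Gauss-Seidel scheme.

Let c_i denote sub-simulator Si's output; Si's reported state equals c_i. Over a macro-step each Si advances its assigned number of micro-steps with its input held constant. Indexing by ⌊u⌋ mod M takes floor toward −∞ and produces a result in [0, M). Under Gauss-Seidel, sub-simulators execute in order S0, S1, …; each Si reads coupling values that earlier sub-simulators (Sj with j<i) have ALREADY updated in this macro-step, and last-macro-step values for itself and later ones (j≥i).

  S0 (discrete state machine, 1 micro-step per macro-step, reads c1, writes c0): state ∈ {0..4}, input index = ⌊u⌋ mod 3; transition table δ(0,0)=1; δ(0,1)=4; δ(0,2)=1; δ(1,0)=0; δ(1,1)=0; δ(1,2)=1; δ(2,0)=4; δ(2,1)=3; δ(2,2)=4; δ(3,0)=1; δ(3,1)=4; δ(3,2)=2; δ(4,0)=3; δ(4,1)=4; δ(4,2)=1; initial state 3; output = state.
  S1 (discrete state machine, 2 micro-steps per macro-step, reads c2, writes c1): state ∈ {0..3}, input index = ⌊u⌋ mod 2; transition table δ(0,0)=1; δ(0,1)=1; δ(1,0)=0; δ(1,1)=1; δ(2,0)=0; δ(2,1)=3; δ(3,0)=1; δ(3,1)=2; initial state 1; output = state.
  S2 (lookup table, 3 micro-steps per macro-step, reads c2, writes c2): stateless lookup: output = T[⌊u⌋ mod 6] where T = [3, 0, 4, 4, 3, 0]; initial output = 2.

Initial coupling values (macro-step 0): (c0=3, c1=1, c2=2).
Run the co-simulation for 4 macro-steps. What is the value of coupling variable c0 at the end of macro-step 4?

macro 1: S0 reads c1=1 → after 1×micro: 4; S1 reads c2=2 → after 2×micro: 1; S2 reads c2=2 → after 3×micro: 4 ⇒ (c0=4, c1=1, c2=4)
macro 2: S0 reads c1=1 → after 1×micro: 4; S1 reads c2=4 → after 2×micro: 1; S2 reads c2=4 → after 3×micro: 3 ⇒ (c0=4, c1=1, c2=3)
macro 3: S0 reads c1=1 → after 1×micro: 4; S1 reads c2=3 → after 2×micro: 1; S2 reads c2=3 → after 3×micro: 4 ⇒ (c0=4, c1=1, c2=4)
macro 4: S0 reads c1=1 → after 1×micro: 4; S1 reads c2=4 → after 2×micro: 1; S2 reads c2=4 → after 3×micro: 3 ⇒ (c0=4, c1=1, c2=3)

c0 at macro-step 4 = 4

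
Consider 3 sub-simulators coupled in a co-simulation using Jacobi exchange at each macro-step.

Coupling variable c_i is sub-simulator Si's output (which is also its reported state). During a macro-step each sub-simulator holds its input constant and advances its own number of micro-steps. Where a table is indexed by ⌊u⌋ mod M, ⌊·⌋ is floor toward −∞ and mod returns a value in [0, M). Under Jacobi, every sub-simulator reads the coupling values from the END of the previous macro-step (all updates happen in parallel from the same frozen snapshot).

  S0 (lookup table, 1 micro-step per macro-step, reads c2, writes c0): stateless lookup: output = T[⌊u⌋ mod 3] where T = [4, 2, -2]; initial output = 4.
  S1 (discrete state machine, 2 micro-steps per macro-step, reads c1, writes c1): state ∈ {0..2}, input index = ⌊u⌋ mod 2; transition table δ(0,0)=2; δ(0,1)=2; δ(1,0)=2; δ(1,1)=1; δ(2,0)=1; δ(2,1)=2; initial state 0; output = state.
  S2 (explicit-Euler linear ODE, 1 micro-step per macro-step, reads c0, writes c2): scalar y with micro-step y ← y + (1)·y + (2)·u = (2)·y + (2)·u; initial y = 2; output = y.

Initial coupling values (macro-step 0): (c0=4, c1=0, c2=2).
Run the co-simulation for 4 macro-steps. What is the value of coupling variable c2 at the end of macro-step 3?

macro 1: S0 reads c2=2 → after 1×micro: -2; S1 reads c1=0 → after 2×micro: 1; S2 reads c0=4 → after 1×micro: 12 ⇒ (c0=-2, c1=1, c2=12)
macro 2: S0 reads c2=12 → after 1×micro: 4; S1 reads c1=1 → after 2×micro: 1; S2 reads c0=-2 → after 1×micro: 20 ⇒ (c0=4, c1=1, c2=20)
macro 3: S0 reads c2=20 → after 1×micro: -2; S1 reads c1=1 → after 2×micro: 1; S2 reads c0=4 → after 1×micro: 48 ⇒ (c0=-2, c1=1, c2=48)
macro 4: S0 reads c2=48 → after 1×micro: 4; S1 reads c1=1 → after 2×micro: 1; S2 reads c0=-2 → after 1×micro: 92 ⇒ (c0=4, c1=1, c2=92)

c2 at macro-step 3 = 48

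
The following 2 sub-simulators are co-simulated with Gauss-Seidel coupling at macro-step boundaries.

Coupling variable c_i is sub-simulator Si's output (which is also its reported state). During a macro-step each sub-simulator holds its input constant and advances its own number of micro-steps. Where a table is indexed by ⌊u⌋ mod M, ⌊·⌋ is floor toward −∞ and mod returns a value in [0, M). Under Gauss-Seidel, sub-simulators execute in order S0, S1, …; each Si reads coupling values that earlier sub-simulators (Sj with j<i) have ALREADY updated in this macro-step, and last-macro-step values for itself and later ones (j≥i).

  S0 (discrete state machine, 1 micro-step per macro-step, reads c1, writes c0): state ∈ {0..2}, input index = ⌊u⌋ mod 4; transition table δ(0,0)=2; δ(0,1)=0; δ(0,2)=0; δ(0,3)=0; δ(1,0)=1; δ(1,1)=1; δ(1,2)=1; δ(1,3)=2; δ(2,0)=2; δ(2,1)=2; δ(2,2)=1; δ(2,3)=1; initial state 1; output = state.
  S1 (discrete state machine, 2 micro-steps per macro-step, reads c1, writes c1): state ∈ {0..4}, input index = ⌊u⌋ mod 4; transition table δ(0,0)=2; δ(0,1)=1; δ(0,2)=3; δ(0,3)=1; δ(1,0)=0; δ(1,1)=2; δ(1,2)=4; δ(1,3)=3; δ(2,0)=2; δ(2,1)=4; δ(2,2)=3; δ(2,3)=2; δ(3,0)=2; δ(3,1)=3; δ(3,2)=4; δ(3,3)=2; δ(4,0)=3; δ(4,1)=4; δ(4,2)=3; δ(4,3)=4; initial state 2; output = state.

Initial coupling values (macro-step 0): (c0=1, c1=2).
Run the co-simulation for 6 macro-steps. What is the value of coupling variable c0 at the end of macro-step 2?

macro 1: S0 reads c1=2 → after 1×micro: 1; S1 reads c1=2 → after 2×micro: 4 ⇒ (c0=1, c1=4)
macro 2: S0 reads c1=4 → after 1×micro: 1; S1 reads c1=4 → after 2×micro: 2 ⇒ (c0=1, c1=2)
macro 3: S0 reads c1=2 → after 1×micro: 1; S1 reads c1=2 → after 2×micro: 4 ⇒ (c0=1, c1=4)
macro 4: S0 reads c1=4 → after 1×micro: 1; S1 reads c1=4 → after 2×micro: 2 ⇒ (c0=1, c1=2)
macro 5: S0 reads c1=2 → after 1×micro: 1; S1 reads c1=2 → after 2×micro: 4 ⇒ (c0=1, c1=4)
macro 6: S0 reads c1=4 → after 1×micro: 1; S1 reads c1=4 → after 2×micro: 2 ⇒ (c0=1, c1=2)

c0 at macro-step 2 = 1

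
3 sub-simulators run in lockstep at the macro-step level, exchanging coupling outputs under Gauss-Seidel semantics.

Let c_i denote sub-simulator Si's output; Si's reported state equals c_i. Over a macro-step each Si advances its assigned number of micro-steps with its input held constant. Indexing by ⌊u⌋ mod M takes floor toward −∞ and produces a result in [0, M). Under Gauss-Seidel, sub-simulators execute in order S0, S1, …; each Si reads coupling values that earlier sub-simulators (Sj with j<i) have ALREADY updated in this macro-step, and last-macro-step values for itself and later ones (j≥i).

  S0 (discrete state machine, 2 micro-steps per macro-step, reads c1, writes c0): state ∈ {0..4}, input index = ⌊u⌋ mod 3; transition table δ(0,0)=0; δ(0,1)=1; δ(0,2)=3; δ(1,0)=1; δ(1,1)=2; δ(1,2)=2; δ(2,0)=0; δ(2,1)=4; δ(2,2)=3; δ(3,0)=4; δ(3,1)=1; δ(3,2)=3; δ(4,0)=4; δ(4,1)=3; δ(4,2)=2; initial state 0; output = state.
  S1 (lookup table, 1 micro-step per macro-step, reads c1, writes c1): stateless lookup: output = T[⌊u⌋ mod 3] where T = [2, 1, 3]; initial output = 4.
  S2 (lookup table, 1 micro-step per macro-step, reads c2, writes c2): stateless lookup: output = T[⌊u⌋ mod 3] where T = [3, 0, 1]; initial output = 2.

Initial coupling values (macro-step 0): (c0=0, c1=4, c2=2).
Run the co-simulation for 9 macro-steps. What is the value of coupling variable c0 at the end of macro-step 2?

c0 at macro-step 2 = 3

macro 1: S0 reads c1=4 → after 2×micro: 2; S1 reads c1=4 → after 1×micro: 1; S2 reads c2=2 → after 1×micro: 1 ⇒ (c0=2, c1=1, c2=1)
macro 2: S0 reads c1=1 → after 2×micro: 3; S1 reads c1=1 → after 1×micro: 1; S2 reads c2=1 → after 1×micro: 0 ⇒ (c0=3, c1=1, c2=0)
macro 3: S0 reads c1=1 → after 2×micro: 2; S1 reads c1=1 → after 1×micro: 1; S2 reads c2=0 → after 1×micro: 3 ⇒ (c0=2, c1=1, c2=3)
macro 4: S0 reads c1=1 → after 2×micro: 3; S1 reads c1=1 → after 1×micro: 1; S2 reads c2=3 → after 1×micro: 3 ⇒ (c0=3, c1=1, c2=3)
macro 5: S0 reads c1=1 → after 2×micro: 2; S1 reads c1=1 → after 1×micro: 1; S2 reads c2=3 → after 1×micro: 3 ⇒ (c0=2, c1=1, c2=3)
macro 6: S0 reads c1=1 → after 2×micro: 3; S1 reads c1=1 → after 1×micro: 1; S2 reads c2=3 → after 1×micro: 3 ⇒ (c0=3, c1=1, c2=3)
macro 7: S0 reads c1=1 → after 2×micro: 2; S1 reads c1=1 → after 1×micro: 1; S2 reads c2=3 → after 1×micro: 3 ⇒ (c0=2, c1=1, c2=3)
macro 8: S0 reads c1=1 → after 2×micro: 3; S1 reads c1=1 → after 1×micro: 1; S2 reads c2=3 → after 1×micro: 3 ⇒ (c0=3, c1=1, c2=3)
macro 9: S0 reads c1=1 → after 2×micro: 2; S1 reads c1=1 → after 1×micro: 1; S2 reads c2=3 → after 1×micro: 3 ⇒ (c0=2, c1=1, c2=3)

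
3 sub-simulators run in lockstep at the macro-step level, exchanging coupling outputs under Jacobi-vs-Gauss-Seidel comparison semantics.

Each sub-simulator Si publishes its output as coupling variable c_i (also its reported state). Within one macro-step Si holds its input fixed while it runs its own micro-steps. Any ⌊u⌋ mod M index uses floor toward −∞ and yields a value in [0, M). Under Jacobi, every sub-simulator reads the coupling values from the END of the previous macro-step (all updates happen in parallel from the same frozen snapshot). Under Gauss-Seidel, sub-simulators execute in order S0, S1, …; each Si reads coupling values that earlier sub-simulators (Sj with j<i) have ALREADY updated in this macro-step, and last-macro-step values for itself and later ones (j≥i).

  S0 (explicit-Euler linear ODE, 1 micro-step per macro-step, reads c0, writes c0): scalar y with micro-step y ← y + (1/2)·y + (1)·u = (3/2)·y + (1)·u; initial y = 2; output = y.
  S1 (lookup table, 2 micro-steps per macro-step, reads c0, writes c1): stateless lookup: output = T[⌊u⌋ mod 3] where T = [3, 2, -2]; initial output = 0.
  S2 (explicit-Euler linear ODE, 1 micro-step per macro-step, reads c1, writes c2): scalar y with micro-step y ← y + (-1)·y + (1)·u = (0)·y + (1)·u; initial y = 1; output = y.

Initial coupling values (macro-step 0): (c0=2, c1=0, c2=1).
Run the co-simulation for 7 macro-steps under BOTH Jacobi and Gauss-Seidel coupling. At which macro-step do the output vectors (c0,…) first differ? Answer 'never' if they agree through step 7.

[Jacobi] macro 1: S0 reads c0=2 → after 1×micro: 5; S1 reads c0=2 → after 2×micro: -2; S2 reads c1=0 → after 1×micro: 0 ⇒ (c0=5, c1=-2, c2=0)
[Jacobi] macro 2: S0 reads c0=5 → after 1×micro: 25/2; S1 reads c0=5 → after 2×micro: -2; S2 reads c1=-2 → after 1×micro: -2 ⇒ (c0=25/2, c1=-2, c2=-2)
[Jacobi] macro 3: S0 reads c0=25/2 → after 1×micro: 125/4; S1 reads c0=25/2 → after 2×micro: 3; S2 reads c1=-2 → after 1×micro: -2 ⇒ (c0=125/4, c1=3, c2=-2)
[Jacobi] macro 4: S0 reads c0=125/4 → after 1×micro: 625/8; S1 reads c0=125/4 → after 2×micro: 2; S2 reads c1=3 → after 1×micro: 3 ⇒ (c0=625/8, c1=2, c2=3)
[Jacobi] macro 5: S0 reads c0=625/8 → after 1×micro: 3125/16; S1 reads c0=625/8 → after 2×micro: 3; S2 reads c1=2 → after 1×micro: 2 ⇒ (c0=3125/16, c1=3, c2=2)
[Jacobi] macro 6: S0 reads c0=3125/16 → after 1×micro: 15625/32; S1 reads c0=3125/16 → after 2×micro: 3; S2 reads c1=3 → after 1×micro: 3 ⇒ (c0=15625/32, c1=3, c2=3)
[Jacobi] macro 7: S0 reads c0=15625/32 → after 1×micro: 78125/64; S1 reads c0=15625/32 → after 2×micro: -2; S2 reads c1=3 → after 1×micro: 3 ⇒ (c0=78125/64, c1=-2, c2=3)
[Gauss-Seidel] macro 1: S0 reads c0=2 → after 1×micro: 5; S1 reads c0=5 → after 2×micro: -2; S2 reads c1=-2 → after 1×micro: -2 ⇒ (c0=5, c1=-2, c2=-2)
[Gauss-Seidel] macro 2: S0 reads c0=5 → after 1×micro: 25/2; S1 reads c0=25/2 → after 2×micro: 3; S2 reads c1=3 → after 1×micro: 3 ⇒ (c0=25/2, c1=3, c2=3)
[Gauss-Seidel] macro 3: S0 reads c0=25/2 → after 1×micro: 125/4; S1 reads c0=125/4 → after 2×micro: 2; S2 reads c1=2 → after 1×micro: 2 ⇒ (c0=125/4, c1=2, c2=2)
[Gauss-Seidel] macro 4: S0 reads c0=125/4 → after 1×micro: 625/8; S1 reads c0=625/8 → after 2×micro: 3; S2 reads c1=3 → after 1×micro: 3 ⇒ (c0=625/8, c1=3, c2=3)
[Gauss-Seidel] macro 5: S0 reads c0=625/8 → after 1×micro: 3125/16; S1 reads c0=3125/16 → after 2×micro: 3; S2 reads c1=3 → after 1×micro: 3 ⇒ (c0=3125/16, c1=3, c2=3)
[Gauss-Seidel] macro 6: S0 reads c0=3125/16 → after 1×micro: 15625/32; S1 reads c0=15625/32 → after 2×micro: -2; S2 reads c1=-2 → after 1×micro: -2 ⇒ (c0=15625/32, c1=-2, c2=-2)
[Gauss-Seidel] macro 7: S0 reads c0=15625/32 → after 1×micro: 78125/64; S1 reads c0=78125/64 → after 2×micro: -2; S2 reads c1=-2 → after 1×micro: -2 ⇒ (c0=78125/64, c1=-2, c2=-2)

first divergence at macro-step: 1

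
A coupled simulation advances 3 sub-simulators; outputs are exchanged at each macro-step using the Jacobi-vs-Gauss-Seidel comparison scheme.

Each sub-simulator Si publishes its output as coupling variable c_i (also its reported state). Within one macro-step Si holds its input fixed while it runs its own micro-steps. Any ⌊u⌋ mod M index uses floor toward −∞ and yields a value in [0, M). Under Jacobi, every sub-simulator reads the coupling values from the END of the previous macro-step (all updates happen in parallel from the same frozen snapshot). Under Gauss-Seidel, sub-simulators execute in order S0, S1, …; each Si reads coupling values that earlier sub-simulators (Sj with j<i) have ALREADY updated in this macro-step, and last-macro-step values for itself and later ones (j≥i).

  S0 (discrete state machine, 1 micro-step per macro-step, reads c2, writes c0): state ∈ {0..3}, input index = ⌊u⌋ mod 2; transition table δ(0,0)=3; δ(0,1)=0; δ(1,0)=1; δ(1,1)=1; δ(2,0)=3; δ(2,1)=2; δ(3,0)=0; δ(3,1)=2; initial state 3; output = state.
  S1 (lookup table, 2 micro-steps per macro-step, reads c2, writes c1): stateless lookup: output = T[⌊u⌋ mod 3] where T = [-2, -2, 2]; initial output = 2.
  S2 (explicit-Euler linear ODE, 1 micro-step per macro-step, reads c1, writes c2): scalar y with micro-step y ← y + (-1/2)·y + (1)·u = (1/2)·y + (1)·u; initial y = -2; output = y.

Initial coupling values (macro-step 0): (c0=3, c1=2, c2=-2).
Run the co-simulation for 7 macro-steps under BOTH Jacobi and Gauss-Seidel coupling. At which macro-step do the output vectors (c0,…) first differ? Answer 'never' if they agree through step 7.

[Jacobi] macro 1: S0 reads c2=-2 → after 1×micro: 0; S1 reads c2=-2 → after 2×micro: -2; S2 reads c1=2 → after 1×micro: 1 ⇒ (c0=0, c1=-2, c2=1)
[Jacobi] macro 2: S0 reads c2=1 → after 1×micro: 0; S1 reads c2=1 → after 2×micro: -2; S2 reads c1=-2 → after 1×micro: -3/2 ⇒ (c0=0, c1=-2, c2=-3/2)
[Jacobi] macro 3: S0 reads c2=-3/2 → after 1×micro: 3; S1 reads c2=-3/2 → after 2×micro: -2; S2 reads c1=-2 → after 1×micro: -11/4 ⇒ (c0=3, c1=-2, c2=-11/4)
[Jacobi] macro 4: S0 reads c2=-11/4 → after 1×micro: 2; S1 reads c2=-11/4 → after 2×micro: -2; S2 reads c1=-2 → after 1×micro: -27/8 ⇒ (c0=2, c1=-2, c2=-27/8)
[Jacobi] macro 5: S0 reads c2=-27/8 → after 1×micro: 3; S1 reads c2=-27/8 → after 2×micro: 2; S2 reads c1=-2 → after 1×micro: -59/16 ⇒ (c0=3, c1=2, c2=-59/16)
[Jacobi] macro 6: S0 reads c2=-59/16 → after 1×micro: 0; S1 reads c2=-59/16 → after 2×micro: 2; S2 reads c1=2 → after 1×micro: 5/32 ⇒ (c0=0, c1=2, c2=5/32)
[Jacobi] macro 7: S0 reads c2=5/32 → after 1×micro: 3; S1 reads c2=5/32 → after 2×micro: -2; S2 reads c1=2 → after 1×micro: 133/64 ⇒ (c0=3, c1=-2, c2=133/64)
[Gauss-Seidel] macro 1: S0 reads c2=-2 → after 1×micro: 0; S1 reads c2=-2 → after 2×micro: -2; S2 reads c1=-2 → after 1×micro: -3 ⇒ (c0=0, c1=-2, c2=-3)
[Gauss-Seidel] macro 2: S0 reads c2=-3 → after 1×micro: 0; S1 reads c2=-3 → after 2×micro: -2; S2 reads c1=-2 → after 1×micro: -7/2 ⇒ (c0=0, c1=-2, c2=-7/2)
[Gauss-Seidel] macro 3: S0 reads c2=-7/2 → after 1×micro: 3; S1 reads c2=-7/2 → after 2×micro: 2; S2 reads c1=2 → after 1×micro: 1/4 ⇒ (c0=3, c1=2, c2=1/4)
[Gauss-Seidel] macro 4: S0 reads c2=1/4 → after 1×micro: 0; S1 reads c2=1/4 → after 2×micro: -2; S2 reads c1=-2 → after 1×micro: -15/8 ⇒ (c0=0, c1=-2, c2=-15/8)
[Gauss-Seidel] macro 5: S0 reads c2=-15/8 → after 1×micro: 3; S1 reads c2=-15/8 → after 2×micro: -2; S2 reads c1=-2 → after 1×micro: -47/16 ⇒ (c0=3, c1=-2, c2=-47/16)
[Gauss-Seidel] macro 6: S0 reads c2=-47/16 → after 1×micro: 2; S1 reads c2=-47/16 → after 2×micro: -2; S2 reads c1=-2 → after 1×micro: -111/32 ⇒ (c0=2, c1=-2, c2=-111/32)
[Gauss-Seidel] macro 7: S0 reads c2=-111/32 → after 1×micro: 3; S1 reads c2=-111/32 → after 2×micro: 2; S2 reads c1=2 → after 1×micro: 17/64 ⇒ (c0=3, c1=2, c2=17/64)

first divergence at macro-step: 1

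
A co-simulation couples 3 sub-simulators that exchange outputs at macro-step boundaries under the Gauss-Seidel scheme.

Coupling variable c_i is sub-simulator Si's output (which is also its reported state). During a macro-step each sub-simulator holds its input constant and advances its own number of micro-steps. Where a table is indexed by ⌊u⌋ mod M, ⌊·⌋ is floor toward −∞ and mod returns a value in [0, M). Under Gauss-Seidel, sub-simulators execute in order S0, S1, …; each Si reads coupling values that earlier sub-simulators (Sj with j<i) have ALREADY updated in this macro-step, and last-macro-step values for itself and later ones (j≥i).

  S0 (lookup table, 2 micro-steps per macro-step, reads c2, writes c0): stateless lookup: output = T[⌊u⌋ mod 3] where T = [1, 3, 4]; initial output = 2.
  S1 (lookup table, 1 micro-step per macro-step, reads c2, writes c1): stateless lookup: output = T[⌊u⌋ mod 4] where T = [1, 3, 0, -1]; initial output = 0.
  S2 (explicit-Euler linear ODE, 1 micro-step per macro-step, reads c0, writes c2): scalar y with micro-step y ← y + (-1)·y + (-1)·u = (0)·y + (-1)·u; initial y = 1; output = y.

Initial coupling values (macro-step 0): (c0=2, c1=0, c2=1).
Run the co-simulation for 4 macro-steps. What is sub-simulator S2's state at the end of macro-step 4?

S2 state at macro-step 4 = -4

macro 1: S0 reads c2=1 → after 2×micro: 3; S1 reads c2=1 → after 1×micro: 3; S2 reads c0=3 → after 1×micro: -3 ⇒ (c0=3, c1=3, c2=-3)
macro 2: S0 reads c2=-3 → after 2×micro: 1; S1 reads c2=-3 → after 1×micro: 3; S2 reads c0=1 → after 1×micro: -1 ⇒ (c0=1, c1=3, c2=-1)
macro 3: S0 reads c2=-1 → after 2×micro: 4; S1 reads c2=-1 → after 1×micro: -1; S2 reads c0=4 → after 1×micro: -4 ⇒ (c0=4, c1=-1, c2=-4)
macro 4: S0 reads c2=-4 → after 2×micro: 4; S1 reads c2=-4 → after 1×micro: 1; S2 reads c0=4 → after 1×micro: -4 ⇒ (c0=4, c1=1, c2=-4)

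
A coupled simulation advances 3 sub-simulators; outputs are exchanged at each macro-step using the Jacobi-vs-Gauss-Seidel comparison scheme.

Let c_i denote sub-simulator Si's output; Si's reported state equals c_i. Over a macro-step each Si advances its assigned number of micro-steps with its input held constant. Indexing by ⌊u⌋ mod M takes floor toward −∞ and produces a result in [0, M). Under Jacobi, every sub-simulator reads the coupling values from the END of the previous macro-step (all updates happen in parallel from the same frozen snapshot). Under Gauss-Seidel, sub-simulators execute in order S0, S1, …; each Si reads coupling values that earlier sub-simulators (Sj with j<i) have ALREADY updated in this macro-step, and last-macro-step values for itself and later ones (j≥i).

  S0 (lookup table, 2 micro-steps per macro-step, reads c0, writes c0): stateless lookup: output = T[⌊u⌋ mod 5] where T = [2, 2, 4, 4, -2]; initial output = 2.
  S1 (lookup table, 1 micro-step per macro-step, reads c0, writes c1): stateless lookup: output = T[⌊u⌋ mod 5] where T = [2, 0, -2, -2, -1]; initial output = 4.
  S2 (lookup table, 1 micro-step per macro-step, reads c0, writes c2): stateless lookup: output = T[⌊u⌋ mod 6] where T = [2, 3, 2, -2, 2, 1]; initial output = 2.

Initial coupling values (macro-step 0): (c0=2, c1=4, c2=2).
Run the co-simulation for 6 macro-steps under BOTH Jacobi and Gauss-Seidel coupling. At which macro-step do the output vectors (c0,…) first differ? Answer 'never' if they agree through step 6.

[Jacobi] macro 1: S0 reads c0=2 → after 2×micro: 4; S1 reads c0=2 → after 1×micro: -2; S2 reads c0=2 → after 1×micro: 2 ⇒ (c0=4, c1=-2, c2=2)
[Jacobi] macro 2: S0 reads c0=4 → after 2×micro: -2; S1 reads c0=4 → after 1×micro: -1; S2 reads c0=4 → after 1×micro: 2 ⇒ (c0=-2, c1=-1, c2=2)
[Jacobi] macro 3: S0 reads c0=-2 → after 2×micro: 4; S1 reads c0=-2 → after 1×micro: -2; S2 reads c0=-2 → after 1×micro: 2 ⇒ (c0=4, c1=-2, c2=2)
[Jacobi] macro 4: S0 reads c0=4 → after 2×micro: -2; S1 reads c0=4 → after 1×micro: -1; S2 reads c0=4 → after 1×micro: 2 ⇒ (c0=-2, c1=-1, c2=2)
[Jacobi] macro 5: S0 reads c0=-2 → after 2×micro: 4; S1 reads c0=-2 → after 1×micro: -2; S2 reads c0=-2 → after 1×micro: 2 ⇒ (c0=4, c1=-2, c2=2)
[Jacobi] macro 6: S0 reads c0=4 → after 2×micro: -2; S1 reads c0=4 → after 1×micro: -1; S2 reads c0=4 → after 1×micro: 2 ⇒ (c0=-2, c1=-1, c2=2)
[Gauss-Seidel] macro 1: S0 reads c0=2 → after 2×micro: 4; S1 reads c0=4 → after 1×micro: -1; S2 reads c0=4 → after 1×micro: 2 ⇒ (c0=4, c1=-1, c2=2)
[Gauss-Seidel] macro 2: S0 reads c0=4 → after 2×micro: -2; S1 reads c0=-2 → after 1×micro: -2; S2 reads c0=-2 → after 1×micro: 2 ⇒ (c0=-2, c1=-2, c2=2)
[Gauss-Seidel] macro 3: S0 reads c0=-2 → after 2×micro: 4; S1 reads c0=4 → after 1×micro: -1; S2 reads c0=4 → after 1×micro: 2 ⇒ (c0=4, c1=-1, c2=2)
[Gauss-Seidel] macro 4: S0 reads c0=4 → after 2×micro: -2; S1 reads c0=-2 → after 1×micro: -2; S2 reads c0=-2 → after 1×micro: 2 ⇒ (c0=-2, c1=-2, c2=2)
[Gauss-Seidel] macro 5: S0 reads c0=-2 → after 2×micro: 4; S1 reads c0=4 → after 1×micro: -1; S2 reads c0=4 → after 1×micro: 2 ⇒ (c0=4, c1=-1, c2=2)
[Gauss-Seidel] macro 6: S0 reads c0=4 → after 2×micro: -2; S1 reads c0=-2 → after 1×micro: -2; S2 reads c0=-2 → after 1×micro: 2 ⇒ (c0=-2, c1=-2, c2=2)

first divergence at macro-step: 1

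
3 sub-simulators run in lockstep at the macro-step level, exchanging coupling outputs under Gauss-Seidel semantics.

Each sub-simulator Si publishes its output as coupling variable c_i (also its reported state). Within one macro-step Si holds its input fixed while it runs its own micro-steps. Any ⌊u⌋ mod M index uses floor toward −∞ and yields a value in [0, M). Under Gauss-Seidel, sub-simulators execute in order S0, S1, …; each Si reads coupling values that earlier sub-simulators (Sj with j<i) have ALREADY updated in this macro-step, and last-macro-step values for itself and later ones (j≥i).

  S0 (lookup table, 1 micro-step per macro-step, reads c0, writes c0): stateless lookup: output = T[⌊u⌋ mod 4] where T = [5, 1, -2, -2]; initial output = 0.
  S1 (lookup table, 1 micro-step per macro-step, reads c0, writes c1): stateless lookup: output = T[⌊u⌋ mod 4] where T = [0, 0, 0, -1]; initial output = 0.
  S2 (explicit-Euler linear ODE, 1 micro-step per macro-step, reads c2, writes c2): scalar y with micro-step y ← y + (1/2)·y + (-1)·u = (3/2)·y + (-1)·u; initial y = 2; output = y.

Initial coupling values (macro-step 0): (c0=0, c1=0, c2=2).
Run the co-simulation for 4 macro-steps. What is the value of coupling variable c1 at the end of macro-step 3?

macro 1: S0 reads c0=0 → after 1×micro: 5; S1 reads c0=5 → after 1×micro: 0; S2 reads c2=2 → after 1×micro: 1 ⇒ (c0=5, c1=0, c2=1)
macro 2: S0 reads c0=5 → after 1×micro: 1; S1 reads c0=1 → after 1×micro: 0; S2 reads c2=1 → after 1×micro: 1/2 ⇒ (c0=1, c1=0, c2=1/2)
macro 3: S0 reads c0=1 → after 1×micro: 1; S1 reads c0=1 → after 1×micro: 0; S2 reads c2=1/2 → after 1×micro: 1/4 ⇒ (c0=1, c1=0, c2=1/4)
macro 4: S0 reads c0=1 → after 1×micro: 1; S1 reads c0=1 → after 1×micro: 0; S2 reads c2=1/4 → after 1×micro: 1/8 ⇒ (c0=1, c1=0, c2=1/8)

c1 at macro-step 3 = 0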